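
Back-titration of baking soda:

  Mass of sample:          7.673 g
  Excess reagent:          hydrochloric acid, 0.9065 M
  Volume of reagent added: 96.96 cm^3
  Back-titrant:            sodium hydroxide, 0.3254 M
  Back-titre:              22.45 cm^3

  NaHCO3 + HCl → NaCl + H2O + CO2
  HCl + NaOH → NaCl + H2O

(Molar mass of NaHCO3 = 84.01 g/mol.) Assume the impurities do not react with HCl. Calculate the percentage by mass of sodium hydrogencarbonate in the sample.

88.24 %

n(HCl) added = 0.09696 × 0.9065 = 0.08789 mol
n(NaOH) used in back-titration = 0.02245 × 0.3254 = 7.305 × 10^-3 mol
n(HCl) left over = 7.305 × 10^-3 mol (1:1 ratio)
n(HCl) consumed by analyte = 0.08789 − 7.305 × 10^-3 = 0.08059 mol
n(NaHCO3) = 0.08059 mol (1:1 ratio)
mass of NaHCO3 = 0.08059 × 84.01 = 6.770 g
% NaHCO3 = 6.770 / 7.673 × 100 = 88.24 %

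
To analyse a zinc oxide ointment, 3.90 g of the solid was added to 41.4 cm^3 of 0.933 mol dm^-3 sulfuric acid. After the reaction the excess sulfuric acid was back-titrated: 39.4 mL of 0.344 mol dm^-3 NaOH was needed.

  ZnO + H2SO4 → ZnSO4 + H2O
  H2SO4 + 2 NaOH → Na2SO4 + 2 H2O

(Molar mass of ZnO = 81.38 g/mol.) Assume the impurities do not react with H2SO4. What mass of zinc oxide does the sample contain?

2.59 g

n(H2SO4) added = 0.0414 × 0.933 = 0.0386 mol
n(NaOH) used in back-titration = 0.0394 × 0.344 = 0.0136 mol
From the 1:2 ratio, n(H2SO4) left over = 1/2 × 0.0136 = 6.78 × 10^-3 mol
n(H2SO4) consumed by analyte = 0.0386 − 6.78 × 10^-3 = 0.0318 mol
n(ZnO) = 0.0318 mol (1:1 ratio)
mass of ZnO = 0.0318 × 81.38 = 2.59 g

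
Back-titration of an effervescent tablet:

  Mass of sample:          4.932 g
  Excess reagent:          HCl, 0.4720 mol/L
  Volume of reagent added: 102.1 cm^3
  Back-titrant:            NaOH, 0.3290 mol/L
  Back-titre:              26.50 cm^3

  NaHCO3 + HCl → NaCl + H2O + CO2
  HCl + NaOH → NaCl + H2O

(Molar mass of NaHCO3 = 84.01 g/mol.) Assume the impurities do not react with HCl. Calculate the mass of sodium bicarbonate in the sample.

n(HCl) added = 0.1021 × 0.4720 = 0.04819 mol
n(NaOH) used in back-titration = 0.02650 × 0.3290 = 8.719 × 10^-3 mol
n(HCl) left over = 8.719 × 10^-3 mol (1:1 ratio)
n(HCl) consumed by analyte = 0.04819 − 8.719 × 10^-3 = 0.03947 mol
n(NaHCO3) = 0.03947 mol (1:1 ratio)
mass of NaHCO3 = 0.03947 × 84.01 = 3.316 g

3.316 g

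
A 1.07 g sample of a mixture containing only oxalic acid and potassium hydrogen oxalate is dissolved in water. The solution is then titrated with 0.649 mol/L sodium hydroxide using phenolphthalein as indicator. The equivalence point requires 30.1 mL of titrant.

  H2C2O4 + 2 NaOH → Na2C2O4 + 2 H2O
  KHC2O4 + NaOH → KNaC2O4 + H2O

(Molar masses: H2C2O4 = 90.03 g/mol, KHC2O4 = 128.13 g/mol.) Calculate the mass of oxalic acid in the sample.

0.776 g

n(NaOH) = 0.0301 × 0.649 = 0.0195 mol
Let x = n(H2C2O4), y = n(KHC2O4).
Titrant: 2x + 1y = 0.0195;  mass: 90.03x + 128.13y = 1.07
Solving, x = 8.62 × 10^-3 mol, y = 2.29 × 10^-3 mol
mass of H2C2O4 = 8.62 × 10^-3 × 90.03 = 0.776 g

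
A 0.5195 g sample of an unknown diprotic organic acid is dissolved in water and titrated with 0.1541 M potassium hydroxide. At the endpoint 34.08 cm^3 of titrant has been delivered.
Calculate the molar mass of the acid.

197.8 g/mol

n(KOH) = 0.03408 L × 0.1541 mol/L = 5.252 × 10^-3 mol
From the 1:2 ratio, n(H2A) = 1/2 × 5.252 × 10^-3 = 2.626 × 10^-3 mol
M = m / n = 0.5195 g / 2.626 × 10^-3 mol = 197.8 g/mol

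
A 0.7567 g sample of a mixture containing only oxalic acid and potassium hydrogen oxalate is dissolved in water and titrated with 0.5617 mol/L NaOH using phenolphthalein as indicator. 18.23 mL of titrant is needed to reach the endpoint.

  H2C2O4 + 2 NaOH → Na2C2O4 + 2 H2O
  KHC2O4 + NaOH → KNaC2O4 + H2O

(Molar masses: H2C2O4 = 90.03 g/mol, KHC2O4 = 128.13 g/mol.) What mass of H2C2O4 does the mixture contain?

0.3008 g

n(NaOH) = 0.01823 × 0.5617 = 0.01024 mol
Let x = n(H2C2O4), y = n(KHC2O4).
Titrant: 2x + 1y = 0.01024;  mass: 90.03x + 128.13y = 0.7567
Solving, x = 3.341 × 10^-3 mol, y = 3.558 × 10^-3 mol
mass of H2C2O4 = 3.341 × 10^-3 × 90.03 = 0.3008 g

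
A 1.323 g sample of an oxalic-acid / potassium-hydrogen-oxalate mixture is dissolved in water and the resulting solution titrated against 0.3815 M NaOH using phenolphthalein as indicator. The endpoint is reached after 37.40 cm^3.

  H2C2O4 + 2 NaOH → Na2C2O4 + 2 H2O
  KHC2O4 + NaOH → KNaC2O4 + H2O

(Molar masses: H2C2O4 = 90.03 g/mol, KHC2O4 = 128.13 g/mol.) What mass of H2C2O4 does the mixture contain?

n(NaOH) = 0.03740 × 0.3815 = 0.01427 mol
Let x = n(H2C2O4), y = n(KHC2O4).
Titrant: 2x + 1y = 0.01427;  mass: 90.03x + 128.13y = 1.323
Solving, x = 3.039 × 10^-3 mol, y = 8.190 × 10^-3 mol
mass of H2C2O4 = 3.039 × 10^-3 × 90.03 = 0.2736 g

0.2736 g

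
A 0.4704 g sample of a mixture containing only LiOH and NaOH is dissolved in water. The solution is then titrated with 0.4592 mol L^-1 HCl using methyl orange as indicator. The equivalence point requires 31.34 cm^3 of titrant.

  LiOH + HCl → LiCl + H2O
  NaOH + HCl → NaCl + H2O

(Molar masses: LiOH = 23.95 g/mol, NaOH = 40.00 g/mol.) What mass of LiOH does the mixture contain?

0.1571 g

n(HCl) = 0.03134 × 0.4592 = 0.01439 mol
Let x = n(LiOH), y = n(NaOH).
Titrant: 1x + 1y = 0.01439;  mass: 23.95x + 40.00y = 0.4704
Solving, x = 6.558 × 10^-3 mol, y = 7.834 × 10^-3 mol
mass of LiOH = 6.558 × 10^-3 × 23.95 = 0.1571 g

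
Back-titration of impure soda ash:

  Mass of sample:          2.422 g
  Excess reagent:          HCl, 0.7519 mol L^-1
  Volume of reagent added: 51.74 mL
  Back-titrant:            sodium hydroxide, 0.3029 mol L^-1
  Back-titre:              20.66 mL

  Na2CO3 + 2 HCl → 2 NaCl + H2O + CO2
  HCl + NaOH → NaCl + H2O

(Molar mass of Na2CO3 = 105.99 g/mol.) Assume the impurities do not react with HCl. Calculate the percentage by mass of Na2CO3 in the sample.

n(HCl) added = 0.05174 × 0.7519 = 0.03890 mol
n(NaOH) used in back-titration = 0.02066 × 0.3029 = 6.258 × 10^-3 mol
n(HCl) left over = 6.258 × 10^-3 mol (1:1 ratio)
n(HCl) consumed by analyte = 0.03890 − 6.258 × 10^-3 = 0.03265 mol
From the 1:2 ratio, n(Na2CO3) = 1/2 × 0.03265 = 0.01632 mol
mass of Na2CO3 = 0.01632 × 105.99 = 1.730 g
% Na2CO3 = 1.730 / 2.422 × 100 = 71.43 %

71.43 %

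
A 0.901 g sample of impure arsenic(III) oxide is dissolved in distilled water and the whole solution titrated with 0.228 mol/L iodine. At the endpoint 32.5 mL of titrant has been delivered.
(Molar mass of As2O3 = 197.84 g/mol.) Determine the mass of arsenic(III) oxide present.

0.733 g

As2O3 + 2 I2 + 2 H2O → As2O5 + 4 HI
n(I2) = 0.0325 L × 0.228 mol/L = 7.41 × 10^-3 mol
From the 1:2 ratio, n(As2O3) = 1/2 × 7.41 × 10^-3 = 3.71 × 10^-3 mol
mass of As2O3 = 3.71 × 10^-3 × 197.84 g/mol = 0.733 g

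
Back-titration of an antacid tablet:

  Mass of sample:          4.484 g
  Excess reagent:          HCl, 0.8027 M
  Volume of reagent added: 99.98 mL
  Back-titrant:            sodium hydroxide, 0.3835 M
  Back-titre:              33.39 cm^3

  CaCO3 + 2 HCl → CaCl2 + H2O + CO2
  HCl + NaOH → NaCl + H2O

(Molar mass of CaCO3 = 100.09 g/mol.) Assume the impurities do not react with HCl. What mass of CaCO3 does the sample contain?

3.375 g

n(HCl) added = 0.09998 × 0.8027 = 0.08025 mol
n(NaOH) used in back-titration = 0.03339 × 0.3835 = 0.01281 mol
n(HCl) left over = 0.01281 mol (1:1 ratio)
n(HCl) consumed by analyte = 0.08025 − 0.01281 = 0.06745 mol
From the 1:2 ratio, n(CaCO3) = 1/2 × 0.06745 = 0.03372 mol
mass of CaCO3 = 0.03372 × 100.09 = 3.375 g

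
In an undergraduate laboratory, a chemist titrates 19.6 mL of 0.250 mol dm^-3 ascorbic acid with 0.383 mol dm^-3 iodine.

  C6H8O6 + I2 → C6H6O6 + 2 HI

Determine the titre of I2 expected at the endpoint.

n(C6H8O6) = 0.0196 L × 0.250 mol/L = 4.90 × 10^-3 mol
n(I2) = 4.90 × 10^-3 mol (1:1 stoichiometry)
V(I2) = 4.90 × 10^-3 mol / 0.383 mol/L = 0.0128 L = 12.8 mL

12.8 mL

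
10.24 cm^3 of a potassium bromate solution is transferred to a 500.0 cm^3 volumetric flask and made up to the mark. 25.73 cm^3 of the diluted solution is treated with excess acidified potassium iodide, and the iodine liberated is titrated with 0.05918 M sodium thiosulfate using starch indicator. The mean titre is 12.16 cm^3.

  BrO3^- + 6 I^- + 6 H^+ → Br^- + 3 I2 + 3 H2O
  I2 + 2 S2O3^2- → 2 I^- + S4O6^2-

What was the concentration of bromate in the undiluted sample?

0.2276 M

n(S2O3^2-) = 0.01216 × 0.05918 = 7.196 × 10^-4 mol
n(I2) = n(S2O3^2-)/2 = 3.598 × 10^-4 mol
From the 1:3 ratio, n(BrO3^-) in the aliquot = 1/3 × 3.598 × 10^-4 = 1.199 × 10^-4 mol
[BrO3^-]_dilute = 1.199 × 10^-4 / 0.02573 = 0.004661 mol/L
[BrO3^-]_original = 0.004661 × 500.0/10.24 = 0.2276 mol/L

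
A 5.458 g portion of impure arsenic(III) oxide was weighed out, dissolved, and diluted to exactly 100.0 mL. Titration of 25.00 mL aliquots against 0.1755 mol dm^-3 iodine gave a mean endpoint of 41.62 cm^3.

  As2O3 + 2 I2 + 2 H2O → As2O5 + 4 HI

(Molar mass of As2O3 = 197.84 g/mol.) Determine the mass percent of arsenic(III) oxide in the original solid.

52.95 %

n(I2) per titration = 0.04162 × 0.1755 = 7.304 × 10^-3 mol
From the 1:2 ratio, n(As2O3) in each aliquot = 1/2 × 7.304 × 10^-3 = 3.652 × 10^-3 mol
n(As2O3) in the whole flask = 3.652 × 10^-3 × 100.0/25.00 = 0.01461 mol
mass of As2O3 = 0.01461 × 197.84 = 2.890 g
% As2O3 = 2.890 / 5.458 × 100 = 52.95 %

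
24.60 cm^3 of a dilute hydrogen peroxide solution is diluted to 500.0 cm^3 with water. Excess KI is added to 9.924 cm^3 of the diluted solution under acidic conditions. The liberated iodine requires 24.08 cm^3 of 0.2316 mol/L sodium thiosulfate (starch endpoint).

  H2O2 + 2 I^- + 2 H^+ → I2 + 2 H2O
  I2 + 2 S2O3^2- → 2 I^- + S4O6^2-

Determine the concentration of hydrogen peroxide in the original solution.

n(S2O3^2-) = 0.02408 × 0.2316 = 5.577 × 10^-3 mol
n(I2) = n(S2O3^2-)/2 = 2.788 × 10^-3 mol
n(H2O2) in the aliquot = 2.788 × 10^-3 mol (1:1 ratio)
[H2O2]_dilute = 2.788 × 10^-3 / 0.009924 = 0.2810 mol/L
[H2O2]_original = 0.2810 × 500.0/24.60 = 5.711 mol/L

5.711 mol/L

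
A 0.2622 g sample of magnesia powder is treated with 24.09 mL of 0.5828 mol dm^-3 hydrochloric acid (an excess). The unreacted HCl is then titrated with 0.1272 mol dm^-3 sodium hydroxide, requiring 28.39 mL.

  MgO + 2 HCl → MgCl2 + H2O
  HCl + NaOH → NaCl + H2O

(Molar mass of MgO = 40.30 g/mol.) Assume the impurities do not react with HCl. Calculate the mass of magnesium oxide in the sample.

n(HCl) added = 0.02409 × 0.5828 = 0.01404 mol
n(NaOH) used in back-titration = 0.02839 × 0.1272 = 3.611 × 10^-3 mol
n(HCl) left over = 3.611 × 10^-3 mol (1:1 ratio)
n(HCl) consumed by analyte = 0.01404 − 3.611 × 10^-3 = 0.01043 mol
From the 1:2 ratio, n(MgO) = 1/2 × 0.01043 = 5.214 × 10^-3 mol
mass of MgO = 5.214 × 10^-3 × 40.30 = 0.2101 g

0.2101 g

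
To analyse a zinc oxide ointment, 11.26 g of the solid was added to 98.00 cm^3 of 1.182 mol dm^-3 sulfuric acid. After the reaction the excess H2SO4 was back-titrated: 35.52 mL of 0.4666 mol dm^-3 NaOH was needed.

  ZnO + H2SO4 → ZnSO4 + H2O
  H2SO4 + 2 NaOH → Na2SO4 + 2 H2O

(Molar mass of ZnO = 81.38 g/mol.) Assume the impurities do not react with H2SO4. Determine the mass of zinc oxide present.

8.752 g

n(H2SO4) added = 0.09800 × 1.182 = 0.1158 mol
n(NaOH) used in back-titration = 0.03552 × 0.4666 = 0.01657 mol
From the 1:2 ratio, n(H2SO4) left over = 1/2 × 0.01657 = 8.287 × 10^-3 mol
n(H2SO4) consumed by analyte = 0.1158 − 8.287 × 10^-3 = 0.1075 mol
n(ZnO) = 0.1075 mol (1:1 ratio)
mass of ZnO = 0.1075 × 81.38 = 8.752 g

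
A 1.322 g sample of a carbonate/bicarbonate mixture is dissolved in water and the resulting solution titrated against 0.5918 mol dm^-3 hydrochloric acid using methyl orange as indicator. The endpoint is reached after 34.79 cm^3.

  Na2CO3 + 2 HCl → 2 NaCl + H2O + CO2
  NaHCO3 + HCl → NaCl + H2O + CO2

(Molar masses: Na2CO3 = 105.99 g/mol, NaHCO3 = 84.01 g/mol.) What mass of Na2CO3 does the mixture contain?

n(HCl) = 0.03479 × 0.5918 = 0.02059 mol
Let x = n(Na2CO3), y = n(NaHCO3).
Titrant: 2x + 1y = 0.02059;  mass: 105.99x + 84.01y = 1.322
Solving, x = 6.572 × 10^-3 mol, y = 7.445 × 10^-3 mol
mass of Na2CO3 = 6.572 × 10^-3 × 105.99 = 0.6966 g

0.6966 g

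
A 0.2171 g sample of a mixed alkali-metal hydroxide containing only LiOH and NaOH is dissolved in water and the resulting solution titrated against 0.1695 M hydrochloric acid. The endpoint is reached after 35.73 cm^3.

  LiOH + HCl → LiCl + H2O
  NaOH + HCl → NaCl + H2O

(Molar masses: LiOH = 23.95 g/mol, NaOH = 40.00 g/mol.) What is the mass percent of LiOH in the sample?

n(HCl) = 0.03573 × 0.1695 = 6.056 × 10^-3 mol
Let x = n(LiOH), y = n(NaOH).
Titrant: 1x + 1y = 6.056 × 10^-3;  mass: 23.95x + 40.00y = 0.2171
Solving, x = 1.567 × 10^-3 mol, y = 4.489 × 10^-3 mol
mass of LiOH = 1.567 × 10^-3 × 23.95 = 0.03753 g
% LiOH = 0.03753 / 0.2171 × 100 = 17.29 %

17.29 %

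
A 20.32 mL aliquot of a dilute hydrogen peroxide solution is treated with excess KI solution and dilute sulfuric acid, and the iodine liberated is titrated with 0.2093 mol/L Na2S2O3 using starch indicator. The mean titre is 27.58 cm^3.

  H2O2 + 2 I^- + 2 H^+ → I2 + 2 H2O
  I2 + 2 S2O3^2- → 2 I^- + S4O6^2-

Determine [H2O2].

0.1420 mol/L

n(S2O3^2-) = 0.02758 × 0.2093 = 5.772 × 10^-3 mol
n(I2) = n(S2O3^2-)/2 = 2.886 × 10^-3 mol
n(H2O2) in the aliquot = 2.886 × 10^-3 mol (1:1 ratio)
[H2O2] = 2.886 × 10^-3 / 0.02032 = 0.1420 mol/L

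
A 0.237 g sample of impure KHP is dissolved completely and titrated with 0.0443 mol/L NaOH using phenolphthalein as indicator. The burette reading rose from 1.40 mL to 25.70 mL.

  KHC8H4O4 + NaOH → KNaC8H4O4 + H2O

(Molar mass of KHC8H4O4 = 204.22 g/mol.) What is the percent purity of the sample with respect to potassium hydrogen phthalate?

n(NaOH) = 0.0243 L × 0.0443 mol/L = 1.08 × 10^-3 mol
n(KHC8H4O4) = 1.08 × 10^-3 mol (1:1 ratio)
mass of KHC8H4O4 = 1.08 × 10^-3 × 204.22 g/mol = 0.220 g
% KHC8H4O4 = 0.220 / 0.237 × 100 = 92.8 %

92.8 %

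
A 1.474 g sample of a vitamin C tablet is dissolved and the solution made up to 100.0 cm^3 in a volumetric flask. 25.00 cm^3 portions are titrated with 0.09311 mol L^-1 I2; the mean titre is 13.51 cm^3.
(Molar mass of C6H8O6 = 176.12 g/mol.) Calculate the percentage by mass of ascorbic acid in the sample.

60.12 %

C6H8O6 + I2 → C6H6O6 + 2 HI
n(I2) per titration = 0.01351 × 0.09311 = 1.258 × 10^-3 mol
n(C6H8O6) in each aliquot = 1.258 × 10^-3 mol (1:1 ratio)
n(C6H8O6) in the whole flask = 1.258 × 10^-3 × 100.0/25.00 = 5.032 × 10^-3 mol
mass of C6H8O6 = 5.032 × 10^-3 × 176.12 = 0.8862 g
% C6H8O6 = 0.8862 / 1.474 × 100 = 60.12 %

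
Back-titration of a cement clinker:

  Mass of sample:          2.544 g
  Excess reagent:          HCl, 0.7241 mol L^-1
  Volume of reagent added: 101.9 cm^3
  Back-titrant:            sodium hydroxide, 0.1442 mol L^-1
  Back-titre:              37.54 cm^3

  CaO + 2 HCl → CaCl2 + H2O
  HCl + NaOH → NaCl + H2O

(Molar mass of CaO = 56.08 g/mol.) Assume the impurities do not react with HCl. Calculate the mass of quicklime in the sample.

1.917 g

n(HCl) added = 0.1019 × 0.7241 = 0.07379 mol
n(NaOH) used in back-titration = 0.03754 × 0.1442 = 5.413 × 10^-3 mol
n(HCl) left over = 5.413 × 10^-3 mol (1:1 ratio)
n(HCl) consumed by analyte = 0.07379 − 5.413 × 10^-3 = 0.06837 mol
From the 1:2 ratio, n(CaO) = 1/2 × 0.06837 = 0.03419 mol
mass of CaO = 0.03419 × 56.08 = 1.917 g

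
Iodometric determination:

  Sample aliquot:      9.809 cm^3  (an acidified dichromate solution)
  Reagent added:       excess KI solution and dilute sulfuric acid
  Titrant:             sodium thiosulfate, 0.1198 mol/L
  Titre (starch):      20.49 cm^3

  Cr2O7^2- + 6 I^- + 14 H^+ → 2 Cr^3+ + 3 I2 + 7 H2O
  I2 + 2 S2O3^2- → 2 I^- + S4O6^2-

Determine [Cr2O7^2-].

0.04171 mol/L

n(S2O3^2-) = 0.02049 × 0.1198 = 2.455 × 10^-3 mol
n(I2) = n(S2O3^2-)/2 = 1.227 × 10^-3 mol
From the 1:3 ratio, n(Cr2O7^2-) in the aliquot = 1/3 × 1.227 × 10^-3 = 4.091 × 10^-4 mol
[Cr2O7^2-] = 4.091 × 10^-4 / 0.009809 = 0.04171 mol/L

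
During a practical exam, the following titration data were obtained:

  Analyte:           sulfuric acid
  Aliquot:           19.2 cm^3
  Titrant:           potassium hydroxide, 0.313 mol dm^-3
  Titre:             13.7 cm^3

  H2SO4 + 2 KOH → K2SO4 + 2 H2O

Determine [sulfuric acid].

n(KOH) = 0.0137 L × 0.313 mol/L = 4.29 × 10^-3 mol
From the 1:2 mole ratio, n(H2SO4) = 1/2 × 4.29 × 10^-3 = 2.14 × 10^-3 mol
[H2SO4] = 2.14 × 10^-3 mol / 0.0192 L = 0.112 mol/L

0.112 mol/L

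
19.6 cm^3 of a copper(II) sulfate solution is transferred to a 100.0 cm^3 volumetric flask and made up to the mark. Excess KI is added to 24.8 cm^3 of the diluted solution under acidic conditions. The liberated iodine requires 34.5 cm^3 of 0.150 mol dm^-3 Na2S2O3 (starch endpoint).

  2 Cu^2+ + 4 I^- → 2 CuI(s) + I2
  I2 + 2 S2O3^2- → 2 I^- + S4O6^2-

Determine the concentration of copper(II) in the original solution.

n(S2O3^2-) = 0.0345 × 0.150 = 5.17 × 10^-3 mol
n(I2) = n(S2O3^2-)/2 = 2.59 × 10^-3 mol
From the 2:1 ratio, n(Cu2+) in the aliquot = 2/1 × 2.59 × 10^-3 = 5.17 × 10^-3 mol
[Cu2+]_dilute = 5.17 × 10^-3 / 0.0248 = 0.209 mol/L
[Cu2+]_original = 0.209 × 100.0/19.6 = 1.06 mol/L

1.06 mol/L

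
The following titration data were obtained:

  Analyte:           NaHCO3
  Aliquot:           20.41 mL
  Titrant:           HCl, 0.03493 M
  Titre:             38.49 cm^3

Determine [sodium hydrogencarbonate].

0.06587 M

NaHCO3 + HCl → NaCl + H2O + CO2
n(HCl) = 0.03849 L × 0.03493 mol/L = 1.344 × 10^-3 mol
n(NaHCO3) = 1.344 × 10^-3 mol (1:1 mole ratio)
[NaHCO3] = 1.344 × 10^-3 mol / 0.02041 L = 0.06587 mol/L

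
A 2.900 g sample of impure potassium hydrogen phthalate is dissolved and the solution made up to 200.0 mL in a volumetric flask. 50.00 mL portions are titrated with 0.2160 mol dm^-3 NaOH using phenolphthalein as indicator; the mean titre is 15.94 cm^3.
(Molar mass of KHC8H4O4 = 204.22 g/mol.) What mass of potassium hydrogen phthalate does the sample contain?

KHC8H4O4 + NaOH → KNaC8H4O4 + H2O
n(NaOH) per titration = 0.01594 × 0.2160 = 3.443 × 10^-3 mol
n(KHC8H4O4) in each aliquot = 3.443 × 10^-3 mol (1:1 ratio)
n(KHC8H4O4) in the whole flask = 3.443 × 10^-3 × 200.0/50.00 = 0.01377 mol
mass of KHC8H4O4 = 0.01377 × 204.22 = 2.813 g

2.813 g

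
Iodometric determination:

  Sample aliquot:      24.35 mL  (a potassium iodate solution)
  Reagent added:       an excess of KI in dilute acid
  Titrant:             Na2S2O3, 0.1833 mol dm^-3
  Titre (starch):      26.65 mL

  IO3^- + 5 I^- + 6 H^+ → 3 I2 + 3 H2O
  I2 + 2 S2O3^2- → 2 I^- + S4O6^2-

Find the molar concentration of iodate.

0.03344 mol/L

n(S2O3^2-) = 0.02665 × 0.1833 = 4.885 × 10^-3 mol
n(I2) = n(S2O3^2-)/2 = 2.442 × 10^-3 mol
From the 1:3 ratio, n(IO3^-) in the aliquot = 1/3 × 2.442 × 10^-3 = 8.142 × 10^-4 mol
[IO3^-] = 8.142 × 10^-4 / 0.02435 = 0.03344 mol/L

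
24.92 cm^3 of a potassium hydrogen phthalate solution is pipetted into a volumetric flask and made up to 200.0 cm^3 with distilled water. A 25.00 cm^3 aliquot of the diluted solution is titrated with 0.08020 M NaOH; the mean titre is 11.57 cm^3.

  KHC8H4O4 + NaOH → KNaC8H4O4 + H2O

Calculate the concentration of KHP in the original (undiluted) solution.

n(NaOH) = 0.01157 × 0.08020 = 9.279 × 10^-4 mol
n(KHC8H4O4) in the aliquot = 9.279 × 10^-4 mol (1:1 ratio)
[KHC8H4O4]_dilute = 9.279 × 10^-4 / 0.02500 = 0.03712 mol/L
Dilution factor = 200.0 / 24.92 = 8.026
[KHC8H4O4]_stock = 0.03712 × 8.026 = 0.2979 mol/L

0.2979 M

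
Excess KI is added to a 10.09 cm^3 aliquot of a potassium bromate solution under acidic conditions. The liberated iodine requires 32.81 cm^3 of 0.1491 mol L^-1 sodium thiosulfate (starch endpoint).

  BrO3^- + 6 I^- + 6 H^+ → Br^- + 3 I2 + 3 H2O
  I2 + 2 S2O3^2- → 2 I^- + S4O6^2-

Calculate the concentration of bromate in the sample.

n(S2O3^2-) = 0.03281 × 0.1491 = 4.892 × 10^-3 mol
n(I2) = n(S2O3^2-)/2 = 2.446 × 10^-3 mol
From the 1:3 ratio, n(BrO3^-) in the aliquot = 1/3 × 2.446 × 10^-3 = 8.153 × 10^-4 mol
[BrO3^-] = 8.153 × 10^-4 / 0.01009 = 0.08081 mol/L

0.08081 mol/L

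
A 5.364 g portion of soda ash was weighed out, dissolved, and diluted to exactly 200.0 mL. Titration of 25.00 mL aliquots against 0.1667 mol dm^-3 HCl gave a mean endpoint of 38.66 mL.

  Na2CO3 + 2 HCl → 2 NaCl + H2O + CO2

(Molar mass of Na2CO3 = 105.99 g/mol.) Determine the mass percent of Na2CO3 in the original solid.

50.94 %

n(HCl) per titration = 0.03866 × 0.1667 = 6.445 × 10^-3 mol
From the 1:2 ratio, n(Na2CO3) in each aliquot = 1/2 × 6.445 × 10^-3 = 3.222 × 10^-3 mol
n(Na2CO3) in the whole flask = 3.222 × 10^-3 × 200.0/25.00 = 0.02578 mol
mass of Na2CO3 = 0.02578 × 105.99 = 2.732 g
% Na2CO3 = 2.732 / 5.364 × 100 = 50.94 %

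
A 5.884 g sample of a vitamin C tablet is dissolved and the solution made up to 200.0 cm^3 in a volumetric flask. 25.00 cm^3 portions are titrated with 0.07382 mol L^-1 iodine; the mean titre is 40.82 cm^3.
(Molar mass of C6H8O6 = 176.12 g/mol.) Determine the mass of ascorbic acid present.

4.246 g

C6H8O6 + I2 → C6H6O6 + 2 HI
n(I2) per titration = 0.04082 × 0.07382 = 3.013 × 10^-3 mol
n(C6H8O6) in each aliquot = 3.013 × 10^-3 mol (1:1 ratio)
n(C6H8O6) in the whole flask = 3.013 × 10^-3 × 200.0/25.00 = 0.02411 mol
mass of C6H8O6 = 0.02411 × 176.12 = 4.246 g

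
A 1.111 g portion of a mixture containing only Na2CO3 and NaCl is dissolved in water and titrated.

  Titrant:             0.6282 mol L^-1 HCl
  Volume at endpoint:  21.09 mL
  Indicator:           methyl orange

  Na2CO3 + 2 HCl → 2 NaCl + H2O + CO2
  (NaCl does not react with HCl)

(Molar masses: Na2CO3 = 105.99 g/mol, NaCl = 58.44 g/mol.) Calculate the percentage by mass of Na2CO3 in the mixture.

n(HCl) = 0.02109 × 0.6282 = 0.01325 mol
Let x = n(Na2CO3), y = n(NaCl).
Titrant: 2x = 0.01325;  mass: 105.99x + 58.44y = 1.111
Solving, x = 6.624 × 10^-3 mol, y = 6.997 × 10^-3 mol
mass of Na2CO3 = 6.624 × 10^-3 × 105.99 = 0.7021 g
% Na2CO3 = 0.7021 / 1.111 × 100 = 63.20 %

63.20 %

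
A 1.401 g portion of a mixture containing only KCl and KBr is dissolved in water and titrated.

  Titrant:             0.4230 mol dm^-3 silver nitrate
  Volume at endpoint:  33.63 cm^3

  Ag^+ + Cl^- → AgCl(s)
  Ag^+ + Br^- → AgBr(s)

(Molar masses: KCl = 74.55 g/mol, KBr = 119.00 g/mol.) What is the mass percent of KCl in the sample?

n(AgNO3) = 0.03363 × 0.4230 = 0.01423 mol
Let x = n(KCl), y = n(KBr).
Titrant: 1x + 1y = 0.01423;  mass: 74.55x + 119.00y = 1.401
Solving, x = 6.565 × 10^-3 mol, y = 7.660 × 10^-3 mol
mass of KCl = 6.565 × 10^-3 × 74.55 = 0.4895 g
% KCl = 0.4895 / 1.401 × 100 = 34.94 %

34.94 %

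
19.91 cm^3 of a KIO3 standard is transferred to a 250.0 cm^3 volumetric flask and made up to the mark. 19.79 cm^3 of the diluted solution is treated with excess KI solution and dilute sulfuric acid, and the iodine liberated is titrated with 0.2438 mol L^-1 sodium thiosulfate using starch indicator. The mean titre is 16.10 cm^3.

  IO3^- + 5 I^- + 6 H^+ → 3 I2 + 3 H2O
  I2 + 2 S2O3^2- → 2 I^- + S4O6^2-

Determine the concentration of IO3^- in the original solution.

n(S2O3^2-) = 0.01610 × 0.2438 = 3.925 × 10^-3 mol
n(I2) = n(S2O3^2-)/2 = 1.963 × 10^-3 mol
From the 1:3 ratio, n(IO3^-) in the aliquot = 1/3 × 1.963 × 10^-3 = 6.542 × 10^-4 mol
[IO3^-]_dilute = 6.542 × 10^-4 / 0.01979 = 0.03306 mol/L
[IO3^-]_original = 0.03306 × 250.0/19.91 = 0.4151 mol/L

0.4151 mol/L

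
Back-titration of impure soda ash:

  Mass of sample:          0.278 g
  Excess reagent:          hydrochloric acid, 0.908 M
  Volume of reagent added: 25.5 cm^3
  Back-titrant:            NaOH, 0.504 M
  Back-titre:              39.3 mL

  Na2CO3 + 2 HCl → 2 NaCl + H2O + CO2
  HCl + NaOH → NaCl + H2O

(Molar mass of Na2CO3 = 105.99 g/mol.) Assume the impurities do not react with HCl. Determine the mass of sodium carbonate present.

0.177 g

n(HCl) added = 0.0255 × 0.908 = 0.0232 mol
n(NaOH) used in back-titration = 0.0393 × 0.504 = 0.0198 mol
n(HCl) left over = 0.0198 mol (1:1 ratio)
n(HCl) consumed by analyte = 0.0232 − 0.0198 = 3.35 × 10^-3 mol
From the 1:2 ratio, n(Na2CO3) = 1/2 × 3.35 × 10^-3 = 1.67 × 10^-3 mol
mass of Na2CO3 = 1.67 × 10^-3 × 105.99 = 0.177 g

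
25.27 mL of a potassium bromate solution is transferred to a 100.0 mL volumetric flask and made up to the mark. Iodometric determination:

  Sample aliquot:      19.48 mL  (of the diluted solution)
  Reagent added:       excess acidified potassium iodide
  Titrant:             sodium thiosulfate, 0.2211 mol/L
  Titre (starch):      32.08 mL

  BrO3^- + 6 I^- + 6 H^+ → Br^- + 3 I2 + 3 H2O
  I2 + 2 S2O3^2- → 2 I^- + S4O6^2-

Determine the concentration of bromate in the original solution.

n(S2O3^2-) = 0.03208 × 0.2211 = 7.093 × 10^-3 mol
n(I2) = n(S2O3^2-)/2 = 3.546 × 10^-3 mol
From the 1:3 ratio, n(BrO3^-) in the aliquot = 1/3 × 3.546 × 10^-3 = 1.182 × 10^-3 mol
[BrO3^-]_dilute = 1.182 × 10^-3 / 0.01948 = 0.06069 mol/L
[BrO3^-]_original = 0.06069 × 100.0/25.27 = 0.2401 mol/L

0.2401 mol/L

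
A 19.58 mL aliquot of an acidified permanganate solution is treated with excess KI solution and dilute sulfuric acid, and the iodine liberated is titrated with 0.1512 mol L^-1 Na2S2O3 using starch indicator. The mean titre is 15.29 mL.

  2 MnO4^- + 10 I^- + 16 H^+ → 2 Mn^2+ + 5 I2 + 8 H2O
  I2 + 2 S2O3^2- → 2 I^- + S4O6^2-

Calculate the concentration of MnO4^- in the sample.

n(S2O3^2-) = 0.01529 × 0.1512 = 2.312 × 10^-3 mol
n(I2) = n(S2O3^2-)/2 = 1.156 × 10^-3 mol
From the 2:5 ratio, n(MnO4^-) in the aliquot = 2/5 × 1.156 × 10^-3 = 4.624 × 10^-4 mol
[MnO4^-] = 4.624 × 10^-4 / 0.01958 = 0.02361 mol/L

0.02361 mol/L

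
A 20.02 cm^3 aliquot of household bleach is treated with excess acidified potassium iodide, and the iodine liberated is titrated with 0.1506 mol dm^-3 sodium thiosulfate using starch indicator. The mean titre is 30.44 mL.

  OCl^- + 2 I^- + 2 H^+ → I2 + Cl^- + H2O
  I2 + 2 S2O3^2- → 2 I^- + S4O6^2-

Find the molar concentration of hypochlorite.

n(S2O3^2-) = 0.03044 × 0.1506 = 4.584 × 10^-3 mol
n(I2) = n(S2O3^2-)/2 = 2.292 × 10^-3 mol
n(OCl^-) in the aliquot = 2.292 × 10^-3 mol (1:1 ratio)
[OCl^-] = 2.292 × 10^-3 / 0.02002 = 0.1145 mol/L

0.1145 mol/L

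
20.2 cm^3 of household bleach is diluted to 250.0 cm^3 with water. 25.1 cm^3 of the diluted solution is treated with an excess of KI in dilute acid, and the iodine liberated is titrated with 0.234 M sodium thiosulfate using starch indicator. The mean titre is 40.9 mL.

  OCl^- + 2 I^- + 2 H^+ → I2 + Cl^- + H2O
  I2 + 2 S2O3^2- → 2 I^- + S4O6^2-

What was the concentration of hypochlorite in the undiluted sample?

2.36 M

n(S2O3^2-) = 0.0409 × 0.234 = 9.57 × 10^-3 mol
n(I2) = n(S2O3^2-)/2 = 4.79 × 10^-3 mol
n(OCl^-) in the aliquot = 4.79 × 10^-3 mol (1:1 ratio)
[OCl^-]_dilute = 4.79 × 10^-3 / 0.0251 = 0.191 mol/L
[OCl^-]_original = 0.191 × 250.0/20.2 = 2.36 mol/L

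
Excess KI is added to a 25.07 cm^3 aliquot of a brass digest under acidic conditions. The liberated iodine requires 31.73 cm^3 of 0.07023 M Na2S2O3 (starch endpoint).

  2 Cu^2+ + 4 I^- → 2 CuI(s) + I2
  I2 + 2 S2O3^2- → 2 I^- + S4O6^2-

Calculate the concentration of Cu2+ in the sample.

n(S2O3^2-) = 0.03173 × 0.07023 = 2.228 × 10^-3 mol
n(I2) = n(S2O3^2-)/2 = 1.114 × 10^-3 mol
From the 2:1 ratio, n(Cu2+) in the aliquot = 2/1 × 1.114 × 10^-3 = 2.228 × 10^-3 mol
[Cu2+] = 2.228 × 10^-3 / 0.02507 = 0.08889 mol/L

0.08889 M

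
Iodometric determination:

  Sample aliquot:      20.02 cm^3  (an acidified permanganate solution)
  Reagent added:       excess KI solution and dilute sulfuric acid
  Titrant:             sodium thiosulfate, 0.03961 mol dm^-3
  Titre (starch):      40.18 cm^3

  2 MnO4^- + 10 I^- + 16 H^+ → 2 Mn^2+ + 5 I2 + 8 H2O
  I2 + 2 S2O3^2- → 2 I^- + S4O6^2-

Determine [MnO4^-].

n(S2O3^2-) = 0.04018 × 0.03961 = 1.592 × 10^-3 mol
n(I2) = n(S2O3^2-)/2 = 7.958 × 10^-4 mol
From the 2:5 ratio, n(MnO4^-) in the aliquot = 2/5 × 7.958 × 10^-4 = 3.183 × 10^-4 mol
[MnO4^-] = 3.183 × 10^-4 / 0.02002 = 0.01590 mol/L

0.01590 mol/L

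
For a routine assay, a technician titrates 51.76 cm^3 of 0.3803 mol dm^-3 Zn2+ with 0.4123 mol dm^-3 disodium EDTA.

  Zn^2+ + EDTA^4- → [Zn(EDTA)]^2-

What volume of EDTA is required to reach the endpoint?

47.74 mL

n(Zn2+) = 0.05176 L × 0.3803 mol/L = 0.01968 mol
n(EDTA) = 0.01968 mol (1:1 stoichiometry)
V(EDTA) = 0.01968 mol / 0.4123 mol/L = 0.04774 L = 47.74 mL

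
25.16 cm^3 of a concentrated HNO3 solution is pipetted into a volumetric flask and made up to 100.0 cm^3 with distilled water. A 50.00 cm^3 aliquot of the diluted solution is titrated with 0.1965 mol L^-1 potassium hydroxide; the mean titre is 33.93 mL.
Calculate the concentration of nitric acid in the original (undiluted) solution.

HNO3 + KOH → KNO3 + H2O
n(KOH) = 0.03393 × 0.1965 = 6.667 × 10^-3 mol
n(HNO3) in the aliquot = 6.667 × 10^-3 mol (1:1 ratio)
[HNO3]_dilute = 6.667 × 10^-3 / 0.05000 = 0.1333 mol/L
Dilution factor = 100.0 / 25.16 = 3.975
[HNO3]_stock = 0.1333 × 3.975 = 0.5300 mol/L

0.5300 mol/L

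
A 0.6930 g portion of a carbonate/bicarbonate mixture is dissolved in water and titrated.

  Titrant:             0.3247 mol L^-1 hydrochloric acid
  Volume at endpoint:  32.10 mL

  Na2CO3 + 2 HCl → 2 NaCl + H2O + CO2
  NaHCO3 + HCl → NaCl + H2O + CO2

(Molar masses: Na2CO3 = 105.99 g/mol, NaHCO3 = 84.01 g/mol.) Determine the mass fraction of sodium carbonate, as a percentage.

45.03 %

n(HCl) = 0.03210 × 0.3247 = 0.01042 mol
Let x = n(Na2CO3), y = n(NaHCO3).
Titrant: 2x + 1y = 0.01042;  mass: 105.99x + 84.01y = 0.6930
Solving, x = 2.944 × 10^-3 mol, y = 4.535 × 10^-3 mol
mass of Na2CO3 = 2.944 × 10^-3 × 105.99 = 0.3120 g
% Na2CO3 = 0.3120 / 0.6930 × 100 = 45.03 %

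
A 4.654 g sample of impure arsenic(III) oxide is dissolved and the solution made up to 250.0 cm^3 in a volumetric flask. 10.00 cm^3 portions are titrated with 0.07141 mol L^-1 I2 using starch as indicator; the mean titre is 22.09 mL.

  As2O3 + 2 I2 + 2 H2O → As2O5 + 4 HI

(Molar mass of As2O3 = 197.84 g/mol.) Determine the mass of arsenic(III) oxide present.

n(I2) per titration = 0.02209 × 0.07141 = 1.577 × 10^-3 mol
From the 1:2 ratio, n(As2O3) in each aliquot = 1/2 × 1.577 × 10^-3 = 7.887 × 10^-4 mol
n(As2O3) in the whole flask = 7.887 × 10^-4 × 250.0/10.00 = 0.01972 mol
mass of As2O3 = 0.01972 × 197.84 = 3.901 g

3.901 g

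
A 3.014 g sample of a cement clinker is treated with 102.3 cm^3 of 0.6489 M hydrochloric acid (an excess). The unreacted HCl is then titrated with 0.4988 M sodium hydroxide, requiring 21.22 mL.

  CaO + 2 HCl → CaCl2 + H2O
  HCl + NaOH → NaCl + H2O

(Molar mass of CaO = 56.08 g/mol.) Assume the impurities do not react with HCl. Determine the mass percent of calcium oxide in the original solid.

51.91 %

n(HCl) added = 0.1023 × 0.6489 = 0.06638 mol
n(NaOH) used in back-titration = 0.02122 × 0.4988 = 0.01058 mol
n(HCl) left over = 0.01058 mol (1:1 ratio)
n(HCl) consumed by analyte = 0.06638 − 0.01058 = 0.05580 mol
From the 1:2 ratio, n(CaO) = 1/2 × 0.05580 = 0.02790 mol
mass of CaO = 0.02790 × 56.08 = 1.565 g
% CaO = 1.565 / 3.014 × 100 = 51.91 %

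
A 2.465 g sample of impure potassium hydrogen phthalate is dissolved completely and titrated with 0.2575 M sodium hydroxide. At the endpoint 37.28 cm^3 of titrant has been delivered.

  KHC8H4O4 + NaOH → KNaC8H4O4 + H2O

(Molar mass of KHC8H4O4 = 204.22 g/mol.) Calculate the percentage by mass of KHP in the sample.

n(NaOH) = 0.03728 L × 0.2575 mol/L = 9.600 × 10^-3 mol
n(KHC8H4O4) = 9.600 × 10^-3 mol (1:1 ratio)
mass of KHC8H4O4 = 9.600 × 10^-3 × 204.22 g/mol = 1.960 g
% KHC8H4O4 = 1.960 / 2.465 × 100 = 79.53 %

79.53 %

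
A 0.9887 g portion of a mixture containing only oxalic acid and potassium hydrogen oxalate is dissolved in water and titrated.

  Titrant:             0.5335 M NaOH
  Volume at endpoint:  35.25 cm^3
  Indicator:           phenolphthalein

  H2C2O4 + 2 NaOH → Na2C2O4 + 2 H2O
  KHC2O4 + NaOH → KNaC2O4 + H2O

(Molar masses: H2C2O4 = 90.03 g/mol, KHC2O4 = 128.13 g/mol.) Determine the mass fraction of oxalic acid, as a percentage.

77.84 %

n(NaOH) = 0.03525 × 0.5335 = 0.01881 mol
Let x = n(H2C2O4), y = n(KHC2O4).
Titrant: 2x + 1y = 0.01881;  mass: 90.03x + 128.13y = 0.9887
Solving, x = 8.548 × 10^-3 mol, y = 1.710 × 10^-3 mol
mass of H2C2O4 = 8.548 × 10^-3 × 90.03 = 0.7696 g
% H2C2O4 = 0.7696 / 0.9887 × 100 = 77.84 %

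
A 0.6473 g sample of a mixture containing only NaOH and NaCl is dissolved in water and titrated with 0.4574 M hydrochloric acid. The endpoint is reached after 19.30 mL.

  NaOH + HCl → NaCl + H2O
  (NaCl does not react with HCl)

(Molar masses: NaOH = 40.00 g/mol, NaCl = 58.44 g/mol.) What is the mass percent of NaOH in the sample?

54.55 %

n(HCl) = 0.01930 × 0.4574 = 8.828 × 10^-3 mol
Let x = n(NaOH), y = n(NaCl).
Titrant: 1x = 8.828 × 10^-3;  mass: 40.00x + 58.44y = 0.6473
Solving, x = 8.828 × 10^-3 mol, y = 5.034 × 10^-3 mol
mass of NaOH = 8.828 × 10^-3 × 40.00 = 0.3531 g
% NaOH = 0.3531 / 0.6473 × 100 = 54.55 %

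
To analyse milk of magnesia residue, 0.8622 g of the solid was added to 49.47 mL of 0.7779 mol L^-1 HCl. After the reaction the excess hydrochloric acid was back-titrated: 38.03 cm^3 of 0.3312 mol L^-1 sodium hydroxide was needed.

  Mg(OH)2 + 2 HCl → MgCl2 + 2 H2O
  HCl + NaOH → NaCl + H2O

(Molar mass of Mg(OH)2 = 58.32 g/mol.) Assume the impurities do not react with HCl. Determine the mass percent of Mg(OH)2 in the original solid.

n(HCl) added = 0.04947 × 0.7779 = 0.03848 mol
n(NaOH) used in back-titration = 0.03803 × 0.3312 = 0.01260 mol
n(HCl) left over = 0.01260 mol (1:1 ratio)
n(HCl) consumed by analyte = 0.03848 − 0.01260 = 0.02589 mol
From the 1:2 ratio, n(Mg(OH)2) = 1/2 × 0.02589 = 0.01294 mol
mass of Mg(OH)2 = 0.01294 × 58.32 = 0.7549 g
% Mg(OH)2 = 0.7549 / 0.8622 × 100 = 87.55 %

87.55 %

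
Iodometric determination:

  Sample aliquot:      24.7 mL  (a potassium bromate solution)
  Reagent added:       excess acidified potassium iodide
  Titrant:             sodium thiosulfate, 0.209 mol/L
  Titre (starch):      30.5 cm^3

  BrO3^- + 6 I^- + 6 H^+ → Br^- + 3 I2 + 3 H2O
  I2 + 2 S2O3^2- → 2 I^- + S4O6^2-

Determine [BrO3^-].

n(S2O3^2-) = 0.0305 × 0.209 = 6.37 × 10^-3 mol
n(I2) = n(S2O3^2-)/2 = 3.19 × 10^-3 mol
From the 1:3 ratio, n(BrO3^-) in the aliquot = 1/3 × 3.19 × 10^-3 = 1.06 × 10^-3 mol
[BrO3^-] = 1.06 × 10^-3 / 0.0247 = 0.0430 mol/L

0.0430 mol/L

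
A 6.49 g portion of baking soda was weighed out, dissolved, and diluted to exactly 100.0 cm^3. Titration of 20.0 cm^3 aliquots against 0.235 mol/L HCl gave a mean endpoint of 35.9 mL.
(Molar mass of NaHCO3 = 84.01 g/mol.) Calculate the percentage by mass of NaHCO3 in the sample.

NaHCO3 + HCl → NaCl + H2O + CO2
n(HCl) per titration = 0.0359 × 0.235 = 8.44 × 10^-3 mol
n(NaHCO3) in each aliquot = 8.44 × 10^-3 mol (1:1 ratio)
n(NaHCO3) in the whole flask = 8.44 × 10^-3 × 100.0/20.0 = 0.0422 mol
mass of NaHCO3 = 0.0422 × 84.01 = 3.54 g
% NaHCO3 = 3.54 / 6.49 × 100 = 54.6 %

54.6 %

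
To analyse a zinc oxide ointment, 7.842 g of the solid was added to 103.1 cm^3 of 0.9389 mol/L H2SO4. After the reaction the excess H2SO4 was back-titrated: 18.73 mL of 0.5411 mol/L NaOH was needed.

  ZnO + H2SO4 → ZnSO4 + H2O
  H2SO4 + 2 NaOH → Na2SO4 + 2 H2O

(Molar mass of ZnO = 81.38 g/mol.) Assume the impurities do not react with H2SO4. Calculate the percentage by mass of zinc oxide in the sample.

95.20 %

n(H2SO4) added = 0.1031 × 0.9389 = 0.09680 mol
n(NaOH) used in back-titration = 0.01873 × 0.5411 = 0.01013 mol
From the 1:2 ratio, n(H2SO4) left over = 1/2 × 0.01013 = 5.067 × 10^-3 mol
n(H2SO4) consumed by analyte = 0.09680 − 5.067 × 10^-3 = 0.09173 mol
n(ZnO) = 0.09173 mol (1:1 ratio)
mass of ZnO = 0.09173 × 81.38 = 7.465 g
% ZnO = 7.465 / 7.842 × 100 = 95.20 %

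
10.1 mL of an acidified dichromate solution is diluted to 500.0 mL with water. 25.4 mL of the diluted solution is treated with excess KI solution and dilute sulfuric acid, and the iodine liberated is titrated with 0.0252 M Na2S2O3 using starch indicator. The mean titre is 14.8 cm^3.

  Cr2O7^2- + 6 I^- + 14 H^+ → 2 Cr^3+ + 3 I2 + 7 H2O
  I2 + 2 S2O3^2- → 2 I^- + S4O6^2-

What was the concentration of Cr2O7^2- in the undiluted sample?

0.121 M

n(S2O3^2-) = 0.0148 × 0.0252 = 3.73 × 10^-4 mol
n(I2) = n(S2O3^2-)/2 = 1.86 × 10^-4 mol
From the 1:3 ratio, n(Cr2O7^2-) in the aliquot = 1/3 × 1.86 × 10^-4 = 6.22 × 10^-5 mol
[Cr2O7^2-]_dilute = 6.22 × 10^-5 / 0.0254 = 0.00245 mol/L
[Cr2O7^2-]_original = 0.00245 × 500.0/10.1 = 0.121 mol/L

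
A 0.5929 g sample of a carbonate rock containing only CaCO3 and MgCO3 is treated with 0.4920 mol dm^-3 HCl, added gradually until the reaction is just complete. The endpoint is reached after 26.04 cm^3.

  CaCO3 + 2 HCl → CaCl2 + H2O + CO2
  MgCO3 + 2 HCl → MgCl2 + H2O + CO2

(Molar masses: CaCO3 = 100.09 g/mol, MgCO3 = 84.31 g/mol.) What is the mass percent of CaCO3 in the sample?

n(HCl) = 0.02604 × 0.4920 = 0.01281 mol
Let x = n(CaCO3), y = n(MgCO3).
Titrant: 2x + 2y = 0.01281;  mass: 100.09x + 84.31y = 0.5929
Solving, x = 3.348 × 10^-3 mol, y = 3.058 × 10^-3 mol
mass of CaCO3 = 3.348 × 10^-3 × 100.09 = 0.3351 g
% CaCO3 = 0.3351 / 0.5929 × 100 = 56.51 %

56.51 %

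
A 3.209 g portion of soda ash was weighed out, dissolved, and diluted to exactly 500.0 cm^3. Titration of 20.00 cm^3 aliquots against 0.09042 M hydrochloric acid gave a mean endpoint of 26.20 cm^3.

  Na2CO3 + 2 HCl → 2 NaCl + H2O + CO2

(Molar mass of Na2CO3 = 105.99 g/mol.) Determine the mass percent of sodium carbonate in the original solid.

97.81 %

n(HCl) per titration = 0.02620 × 0.09042 = 2.369 × 10^-3 mol
From the 1:2 ratio, n(Na2CO3) in each aliquot = 1/2 × 2.369 × 10^-3 = 1.185 × 10^-3 mol
n(Na2CO3) in the whole flask = 1.185 × 10^-3 × 500.0/20.00 = 0.02961 mol
mass of Na2CO3 = 0.02961 × 105.99 = 3.139 g
% Na2CO3 = 3.139 / 3.209 × 100 = 97.81 %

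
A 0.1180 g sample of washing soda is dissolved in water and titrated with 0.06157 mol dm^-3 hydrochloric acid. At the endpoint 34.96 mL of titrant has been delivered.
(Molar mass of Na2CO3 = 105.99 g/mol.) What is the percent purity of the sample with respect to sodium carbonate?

96.67 %

Na2CO3 + 2 HCl → 2 NaCl + H2O + CO2
n(HCl) = 0.03496 L × 0.06157 mol/L = 2.152 × 10^-3 mol
From the 1:2 ratio, n(Na2CO3) = 1/2 × 2.152 × 10^-3 = 1.076 × 10^-3 mol
mass of Na2CO3 = 1.076 × 10^-3 × 105.99 g/mol = 0.1141 g
% Na2CO3 = 0.1141 / 0.1180 × 100 = 96.67 %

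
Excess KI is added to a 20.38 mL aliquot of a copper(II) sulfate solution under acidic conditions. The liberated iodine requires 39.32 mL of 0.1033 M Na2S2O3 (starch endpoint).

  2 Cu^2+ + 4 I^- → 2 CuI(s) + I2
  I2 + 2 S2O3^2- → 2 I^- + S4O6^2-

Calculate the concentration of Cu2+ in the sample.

n(S2O3^2-) = 0.03932 × 0.1033 = 4.062 × 10^-3 mol
n(I2) = n(S2O3^2-)/2 = 2.031 × 10^-3 mol
From the 2:1 ratio, n(Cu2+) in the aliquot = 2/1 × 2.031 × 10^-3 = 4.062 × 10^-3 mol
[Cu2+] = 4.062 × 10^-3 / 0.02038 = 0.1993 mol/L

0.1993 M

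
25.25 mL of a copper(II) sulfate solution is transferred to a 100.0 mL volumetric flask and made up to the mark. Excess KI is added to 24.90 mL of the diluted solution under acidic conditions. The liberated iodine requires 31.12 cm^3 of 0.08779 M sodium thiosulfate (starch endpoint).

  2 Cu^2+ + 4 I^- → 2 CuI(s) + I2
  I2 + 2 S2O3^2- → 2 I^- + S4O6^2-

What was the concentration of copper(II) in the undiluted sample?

0.4345 M

n(S2O3^2-) = 0.03112 × 0.08779 = 2.732 × 10^-3 mol
n(I2) = n(S2O3^2-)/2 = 1.366 × 10^-3 mol
From the 2:1 ratio, n(Cu2+) in the aliquot = 2/1 × 1.366 × 10^-3 = 2.732 × 10^-3 mol
[Cu2+]_dilute = 2.732 × 10^-3 / 0.02490 = 0.1097 mol/L
[Cu2+]_original = 0.1097 × 100.0/25.25 = 0.4345 mol/L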